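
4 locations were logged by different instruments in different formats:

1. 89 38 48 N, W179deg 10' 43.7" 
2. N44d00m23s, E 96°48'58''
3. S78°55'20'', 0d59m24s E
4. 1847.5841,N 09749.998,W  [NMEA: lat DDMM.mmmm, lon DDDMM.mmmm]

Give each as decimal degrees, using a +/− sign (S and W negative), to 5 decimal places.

Point 1:
  φ: 38′ + 48″ = 38.80000′; 89 + 38.80000/60 = 89.646667
  N → positive
  Longitude: 179 + 10/60 + 43.7/3600 = 179.178806
  W ⇒ negate
Point 2:
  φ: 44 + 0/60 + 23/3600 = 44.006389
  N → positive
  λ: 48′ + 58″ = 48.96667′; 96 + 48.96667/60 = 96.816111
  E → positive
Point 3:
  Latitude: 78 + 55/60 + 20/3600 = 78.922222
  hemisphere S, so the sign is −
  λ: 0° + 59/60 + 24/3600 = 0 + 0.983333 + 0.006667 = 0.990000
  E ⇒ keep positive
Point 4:
  φ: split at 2 digits → 18° and 47.5841′; 18 + 47.5841/60 = 18.793068
  N → positive
  Longitude: split at 3 digits → 097° and 49.998′; 97 + 49.998/60 = 97.833300
  W ⇒ negate

1. 89.64667, -179.17881
2. 44.00639, 96.81611
3. -78.92222, 0.99000
4. 18.79307, -97.83330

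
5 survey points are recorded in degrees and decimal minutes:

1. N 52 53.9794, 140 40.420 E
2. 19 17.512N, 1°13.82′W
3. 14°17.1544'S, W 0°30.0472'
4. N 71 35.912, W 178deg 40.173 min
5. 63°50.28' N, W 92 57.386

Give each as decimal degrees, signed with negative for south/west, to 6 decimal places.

1. 52.899657, 140.673667
2. 19.291867, -1.230333
3. -14.285907, -0.500787
4. 71.598533, -178.669550
5. 63.838000, -92.956433

Point 1:
  φ: 52 + 53.9794/60 = 52.8996567
  N ⇒ keep positive
  Lon: 40.42′ = 0.673667°; total 140.6736667
  E ⇒ keep positive
Point 2:
  φ: 19 + 17.512/60 = 19.2918667
  N ⇒ keep positive
  Longitude: 1 + 13.82/60 = 1.2303333
  hemisphere W, so the sign is −
Point 3:
  Lat: 14 + 17.1544/60 = 14.2859067
  hemisphere S, so the sign is −
  Lon: 30.0472′ = 0.500787°; total 0.5007867
  W → negative
Point 4:
  φ: 35.912′ = 0.598533°; total 71.5985333
  N → positive
  Lon: 40.173′ = 0.669550°; total 178.6695500
  hemisphere W, so the sign is −
Point 5:
  Latitude: 63 + 50.28/60 = 63.8380000
  N ⇒ keep positive
  Lon: 92 + 57.386/60 = 92.9564333
  W → negative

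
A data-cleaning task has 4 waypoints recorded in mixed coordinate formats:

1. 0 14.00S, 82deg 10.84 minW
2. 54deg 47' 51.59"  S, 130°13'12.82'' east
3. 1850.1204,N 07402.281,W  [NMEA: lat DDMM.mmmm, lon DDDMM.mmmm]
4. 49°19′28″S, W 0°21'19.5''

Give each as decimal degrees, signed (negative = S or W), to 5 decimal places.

1. -0.23333, -82.18067
2. -54.79766, 130.22023
3. 18.83534, -74.03802
4. -49.32444, -0.35542

Point 1:
  φ: 14′ = 0.233333°; total 0.233333
  S → negative
  Longitude: 10.84′ = 0.180667°; total 82.180667
  W → negative
Point 2:
  φ: 54° + 47/60 + 51.59/3600 = 54 + 0.783333 + 0.014331 = 54.797664
  S → negative
  λ: 13′ + 12.82″ = 13.21367′; 130 + 13.21367/60 = 130.220228
  E → positive
Point 3:
  φ: split at 2 digits → 18° and 50.1204′; 18 + 50.1204/60 = 18.835340
  N → positive
  λ: split at 3 digits → 074° and 2.281′; 74 + 2.281/60 = 74.038017
  W ⇒ negate
Point 4:
  φ: 49° + 19/60 + 28/3600 = 49 + 0.316667 + 0.007778 = 49.324444
  hemisphere S, so the sign is −
  λ: 0 + 21/60 + 19.5/3600 = 0.355417
  W ⇒ negate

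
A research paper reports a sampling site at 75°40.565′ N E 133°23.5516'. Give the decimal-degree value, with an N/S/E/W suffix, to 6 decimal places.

Lat: 40.565′ = 0.676083°; total 75.6760833
λ: 133 + 23.5516/60 = 133.3925267

75.676083° N, 133.392527° E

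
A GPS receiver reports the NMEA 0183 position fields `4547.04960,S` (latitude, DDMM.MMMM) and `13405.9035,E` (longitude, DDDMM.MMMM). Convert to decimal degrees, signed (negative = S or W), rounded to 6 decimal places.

Lat: degrees = first 2 digits = 45, minutes = 47.0496; 45 + 47.0496/60 = 45.7841600
S ⇒ negate
Longitude: split at 3 digits → 134° and 5.9035′; 134 + 5.9035/60 = 134.0983917
E → positive

-45.784160, 134.098392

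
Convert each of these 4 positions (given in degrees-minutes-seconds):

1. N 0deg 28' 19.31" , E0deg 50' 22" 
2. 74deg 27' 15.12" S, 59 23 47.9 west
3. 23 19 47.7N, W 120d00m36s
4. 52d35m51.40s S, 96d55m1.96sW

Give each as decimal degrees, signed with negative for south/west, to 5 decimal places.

1. 0.47203, 0.83944
2. -74.45420, -59.39664
3. 23.32992, -120.01000
4. -52.59761, -96.91721

Point 1:
  Latitude: 0 + 28/60 + 19.31/3600 = 0.472031
  N → positive
  λ: 0° + 50/60 + 22/3600 = 0 + 0.833333 + 0.006111 = 0.839444
  E ⇒ keep positive
Point 2:
  Latitude: 27′ + 15.12″ = 27.25200′; 74 + 27.25200/60 = 74.454200
  S → negative
  Lon: 23′ + 47.9″ = 23.79833′; 59 + 23.79833/60 = 59.396639
  hemisphere W, so the sign is −
Point 3:
  Lat: 23° + 19/60 + 47.7/3600 = 23 + 0.316667 + 0.013250 = 23.329917
  N → positive
  λ: 0′ + 36″ = 0.60000′; 120 + 0.60000/60 = 120.010000
  W ⇒ negate
Point 4:
  Lat: 52 + 35/60 + 51.4/3600 = 52.597611
  S ⇒ negate
  Longitude: 96° + 55/60 + 1.96/3600 = 96 + 0.916667 + 0.000544 = 96.917211
  W ⇒ negate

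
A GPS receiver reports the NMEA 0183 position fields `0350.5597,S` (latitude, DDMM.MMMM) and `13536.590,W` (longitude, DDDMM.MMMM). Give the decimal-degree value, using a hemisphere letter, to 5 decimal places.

Latitude: degrees = first 2 digits = 3, minutes = 50.5597; 3 + 50.5597/60 = 3.842662
Longitude: degrees = first 3 digits = 135, minutes = 36.59; 135 + 36.59/60 = 135.609833

3.84266° S, 135.60983° W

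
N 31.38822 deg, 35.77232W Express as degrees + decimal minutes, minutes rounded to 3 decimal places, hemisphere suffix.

31° 23.293′ N, 35° 46.339′ W

φ: 31° + 0.388220 × 60 = 31° 23.29320′
Lon: 35° + 0.772320 × 60 = 35° 46.33920′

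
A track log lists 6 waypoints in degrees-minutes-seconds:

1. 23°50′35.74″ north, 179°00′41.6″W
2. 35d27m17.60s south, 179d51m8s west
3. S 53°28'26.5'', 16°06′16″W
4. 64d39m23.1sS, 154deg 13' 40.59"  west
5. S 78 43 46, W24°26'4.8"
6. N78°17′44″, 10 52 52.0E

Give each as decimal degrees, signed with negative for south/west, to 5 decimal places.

Point 1:
  Lat: 23° + 50/60 + 35.74/3600 = 23 + 0.833333 + 0.009928 = 23.843261
  N → positive
  Lon: 179 + 0/60 + 41.6/3600 = 179.011556
  hemisphere W, so the sign is −
Point 2:
  Lat: 27′ + 17.6″ = 27.29333′; 35 + 27.29333/60 = 35.454889
  hemisphere S, so the sign is −
  Longitude: 179° + 51/60 + 8/3600 = 179 + 0.850000 + 0.002222 = 179.852222
  hemisphere W, so the sign is −
Point 3:
  φ: 28′ + 26.5″ = 28.44167′; 53 + 28.44167/60 = 53.474028
  S ⇒ negate
  Longitude: 16 + 6/60 + 16/3600 = 16.104444
  W ⇒ negate
Point 4:
  Lat: 64° + 39/60 + 23.1/3600 = 64 + 0.650000 + 0.006417 = 64.656417
  S → negative
  Lon: 154 + 13/60 + 40.59/3600 = 154.227942
  hemisphere W, so the sign is −
Point 5:
  Latitude: 43′ + 46″ = 43.76667′; 78 + 43.76667/60 = 78.729444
  hemisphere S, so the sign is −
  Lon: 24 + 26/60 + 4.8/3600 = 24.434667
  hemisphere W, so the sign is −
Point 6:
  φ: 78 + 17/60 + 44/3600 = 78.295556
  N ⇒ keep positive
  λ: 10° + 52/60 + 52/3600 = 10 + 0.866667 + 0.014444 = 10.881111
  E → positive

1. 23.84326, -179.01156
2. -35.45489, -179.85222
3. -53.47403, -16.10444
4. -64.65642, -154.22794
5. -78.72944, -24.43467
6. 78.29556, 10.88111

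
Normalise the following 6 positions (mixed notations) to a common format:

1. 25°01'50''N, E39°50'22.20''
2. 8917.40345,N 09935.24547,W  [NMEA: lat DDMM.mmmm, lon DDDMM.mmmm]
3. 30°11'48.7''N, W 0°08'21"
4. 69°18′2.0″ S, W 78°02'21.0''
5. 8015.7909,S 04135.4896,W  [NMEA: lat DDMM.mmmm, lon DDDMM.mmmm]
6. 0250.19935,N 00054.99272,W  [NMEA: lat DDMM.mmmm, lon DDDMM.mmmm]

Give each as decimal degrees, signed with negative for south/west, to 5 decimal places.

1. 25.03056, 39.83950
2. 89.29006, -99.58742
3. 30.19686, -0.13917
4. -69.30056, -78.03917
5. -80.26318, -41.59149
6. 2.83666, -0.91655

Point 1:
  φ: 1′ + 50″ = 1.83333′; 25 + 1.83333/60 = 25.030556
  N → positive
  Lon: 39° + 50/60 + 22.2/3600 = 39 + 0.833333 + 0.006167 = 39.839500
  E → positive
Point 2:
  Lat: split at 2 digits → 89° and 17.40345′; 89 + 17.40345/60 = 89.290058
  N → positive
  λ: split at 3 digits → 099° and 35.24547′; 99 + 35.24547/60 = 99.587425
  W ⇒ negate
Point 3:
  φ: 30 + 11/60 + 48.7/3600 = 30.196861
  N → positive
  Lon: 0 + 8/60 + 21/3600 = 0.139167
  W ⇒ negate
Point 4:
  Latitude: 69 + 18/60 + 2/3600 = 69.300556
  S → negative
  Lon: 78 + 2/60 + 21/3600 = 78.039167
  hemisphere W, so the sign is −
Point 5:
  φ: split at 2 digits → 80° and 15.7909′; 80 + 15.7909/60 = 80.263182
  S ⇒ negate
  Longitude: split at 3 digits → 041° and 35.4896′; 41 + 35.4896/60 = 41.591493
  W ⇒ negate
Point 6:
  Lat: degrees = first 2 digits = 2, minutes = 50.19935; 2 + 50.19935/60 = 2.836656
  N → positive
  λ: split at 3 digits → 000° and 54.99272′; 0 + 54.99272/60 = 0.916545
  W ⇒ negate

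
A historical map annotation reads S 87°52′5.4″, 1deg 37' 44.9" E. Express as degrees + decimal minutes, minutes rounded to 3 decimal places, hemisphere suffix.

87° 52.090′ S, 1° 37.748′ E

Latitude: seconds/60 = 0.09000; minutes = 52 + 0.09000 = 52.09000
Lon: seconds/60 = 0.74833; minutes = 37 + 0.74833 = 37.74833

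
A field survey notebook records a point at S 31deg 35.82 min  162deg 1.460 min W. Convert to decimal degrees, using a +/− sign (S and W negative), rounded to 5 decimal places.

φ: 31 + 35.82/60 = 31.597000
S → negative
Lon: 1.46′ = 0.024333°; total 162.024333
W ⇒ negate

-31.59700, -162.02433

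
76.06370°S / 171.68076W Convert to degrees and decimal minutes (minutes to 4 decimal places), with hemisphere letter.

76° 3.8220′ S, 171° 40.8456′ W

Lat: minutes = (76.063700 − 76) × 60 = 3.822000
Longitude: fractional part 0.680760 → 40.845600 minutes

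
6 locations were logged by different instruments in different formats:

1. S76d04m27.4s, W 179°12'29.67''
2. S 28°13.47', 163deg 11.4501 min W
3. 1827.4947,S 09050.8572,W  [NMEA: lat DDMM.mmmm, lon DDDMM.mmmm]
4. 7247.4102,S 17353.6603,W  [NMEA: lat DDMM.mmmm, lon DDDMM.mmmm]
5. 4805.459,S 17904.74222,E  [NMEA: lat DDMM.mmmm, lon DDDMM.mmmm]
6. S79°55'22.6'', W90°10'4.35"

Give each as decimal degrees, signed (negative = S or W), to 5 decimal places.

1. -76.07428, -179.20824
2. -28.22450, -163.19084
3. -18.45825, -90.84762
4. -72.79017, -173.89434
5. -48.09098, 179.07904
6. -79.92294, -90.16788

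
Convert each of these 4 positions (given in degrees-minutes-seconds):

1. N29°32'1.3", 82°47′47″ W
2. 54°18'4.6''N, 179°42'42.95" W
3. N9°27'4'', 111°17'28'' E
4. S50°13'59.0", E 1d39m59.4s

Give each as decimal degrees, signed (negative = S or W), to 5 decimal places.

1. 29.53369, -82.79639
2. 54.30128, -179.71193
3. 9.45111, 111.29111
4. -50.23306, 1.66650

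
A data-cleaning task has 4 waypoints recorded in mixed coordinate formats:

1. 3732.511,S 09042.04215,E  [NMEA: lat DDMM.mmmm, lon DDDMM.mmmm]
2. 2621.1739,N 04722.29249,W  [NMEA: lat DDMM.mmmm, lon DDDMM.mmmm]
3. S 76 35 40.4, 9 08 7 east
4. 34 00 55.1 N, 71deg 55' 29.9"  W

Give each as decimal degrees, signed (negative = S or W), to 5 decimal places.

1. -37.54185, 90.70070
2. 26.35290, -47.37154
3. -76.59456, 9.13528
4. 34.01531, -71.92497

Point 1:
  Latitude: degrees = first 2 digits = 37, minutes = 32.511; 37 + 32.511/60 = 37.541850
  hemisphere S, so the sign is −
  Longitude: split at 3 digits → 090° and 42.04215′; 90 + 42.04215/60 = 90.700703
  E ⇒ keep positive
Point 2:
  φ: degrees = first 2 digits = 26, minutes = 21.1739; 26 + 21.1739/60 = 26.352898
  N → positive
  λ: degrees = first 3 digits = 47, minutes = 22.29249; 47 + 22.29249/60 = 47.371542
  W → negative
Point 3:
  Lat: 76 + 35/60 + 40.4/3600 = 76.594556
  S → negative
  Longitude: 9 + 8/60 + 7/3600 = 9.135278
  E → positive
Point 4:
  φ: 0′ + 55.1″ = 0.91833′; 34 + 0.91833/60 = 34.015306
  N ⇒ keep positive
  Longitude: 55′ + 29.9″ = 55.49833′; 71 + 55.49833/60 = 71.924972
  W → negative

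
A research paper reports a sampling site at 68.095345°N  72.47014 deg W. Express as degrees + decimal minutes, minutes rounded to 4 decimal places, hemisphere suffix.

68° 5.7207′ N, 72° 28.2084′ W

Lat: 68° + 0.095345 × 60 = 68° 5.720700′
Longitude: fractional part 0.470140 → 28.208400 minutes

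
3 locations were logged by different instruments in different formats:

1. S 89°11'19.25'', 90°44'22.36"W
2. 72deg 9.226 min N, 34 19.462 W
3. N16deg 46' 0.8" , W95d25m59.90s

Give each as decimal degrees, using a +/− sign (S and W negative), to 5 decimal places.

1. -89.18868, -90.73954
2. 72.15377, -34.32437
3. 16.76689, -95.43331

Point 1:
  φ: 11′ + 19.25″ = 11.32083′; 89 + 11.32083/60 = 89.188681
  S ⇒ negate
  Lon: 90 + 44/60 + 22.36/3600 = 90.739544
  W ⇒ negate
Point 2:
  Latitude: 9.226′ = 0.153767°; total 72.153767
  N ⇒ keep positive
  Longitude: 34 + 19.462/60 = 34.324367
  W ⇒ negate
Point 3:
  φ: 46′ + 0.8″ = 46.01333′; 16 + 46.01333/60 = 16.766889
  N ⇒ keep positive
  Lon: 25′ + 59.9″ = 25.99833′; 95 + 25.99833/60 = 95.433306
  W ⇒ negate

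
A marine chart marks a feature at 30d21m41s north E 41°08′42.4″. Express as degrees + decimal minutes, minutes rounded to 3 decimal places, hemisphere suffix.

30° 21.683′ N, 41° 8.707′ E

Latitude: 21 + 41/60 = 21.68333′
Lon: seconds/60 = 0.70667; minutes = 8 + 0.70667 = 8.70667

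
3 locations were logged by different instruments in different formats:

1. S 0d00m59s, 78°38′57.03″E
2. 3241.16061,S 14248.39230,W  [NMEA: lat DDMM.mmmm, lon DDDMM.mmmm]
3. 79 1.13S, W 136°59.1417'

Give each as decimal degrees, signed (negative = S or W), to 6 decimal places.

Point 1:
  Latitude: 0 + 0/60 + 59/3600 = 0.0163889
  hemisphere S, so the sign is −
  Lon: 38′ + 57.03″ = 38.95050′; 78 + 38.95050/60 = 78.6491750
  E → positive
Point 2:
  Latitude: degrees = first 2 digits = 32, minutes = 41.16061; 32 + 41.16061/60 = 32.6860102
  S → negative
  λ: split at 3 digits → 142° and 48.3923′; 142 + 48.3923/60 = 142.8065383
  W ⇒ negate
Point 3:
  Lat: 79 + 1.13/60 = 79.0188333
  S → negative
  Longitude: 136 + 59.1417/60 = 136.9856950
  hemisphere W, so the sign is −

1. -0.016389, 78.649175
2. -32.686010, -142.806538
3. -79.018833, -136.985695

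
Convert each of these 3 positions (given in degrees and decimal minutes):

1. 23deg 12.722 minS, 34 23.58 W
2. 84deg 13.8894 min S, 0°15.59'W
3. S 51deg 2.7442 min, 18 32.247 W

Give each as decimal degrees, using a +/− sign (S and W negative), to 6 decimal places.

1. -23.212033, -34.393000
2. -84.231490, -0.259833
3. -51.045737, -18.537450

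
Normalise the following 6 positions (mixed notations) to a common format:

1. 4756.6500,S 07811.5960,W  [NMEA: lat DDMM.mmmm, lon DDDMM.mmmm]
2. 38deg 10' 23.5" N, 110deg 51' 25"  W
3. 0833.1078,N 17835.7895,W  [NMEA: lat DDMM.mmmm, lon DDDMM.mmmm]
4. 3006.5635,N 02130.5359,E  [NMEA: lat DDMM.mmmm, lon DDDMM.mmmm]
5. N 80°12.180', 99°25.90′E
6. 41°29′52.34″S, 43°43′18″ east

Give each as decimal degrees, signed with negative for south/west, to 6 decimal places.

Point 1:
  φ: split at 2 digits → 47° and 56.65′; 47 + 56.65/60 = 47.9441667
  S → negative
  Longitude: degrees = first 3 digits = 78, minutes = 11.596; 78 + 11.596/60 = 78.1932667
  hemisphere W, so the sign is −
Point 2:
  φ: 38° + 10/60 + 23.5/3600 = 38 + 0.166667 + 0.006528 = 38.1731944
  N ⇒ keep positive
  λ: 51′ + 25″ = 51.41667′; 110 + 51.41667/60 = 110.8569444
  W ⇒ negate
Point 3:
  Lat: split at 2 digits → 08° and 33.1078′; 8 + 33.1078/60 = 8.5517967
  N ⇒ keep positive
  Lon: degrees = first 3 digits = 178, minutes = 35.7895; 178 + 35.7895/60 = 178.5964917
  W → negative
Point 4:
  Latitude: degrees = first 2 digits = 30, minutes = 6.5635; 30 + 6.5635/60 = 30.1093917
  N → positive
  λ: degrees = first 3 digits = 21, minutes = 30.5359; 21 + 30.5359/60 = 21.5089317
  E ⇒ keep positive
Point 5:
  Latitude: 12.18′ = 0.203000°; total 80.2030000
  N → positive
  λ: 99 + 25.9/60 = 99.4316667
  E → positive
Point 6:
  φ: 29′ + 52.34″ = 29.87233′; 41 + 29.87233/60 = 41.4978722
  S ⇒ negate
  Lon: 43 + 43/60 + 18/3600 = 43.7216667
  E ⇒ keep positive

1. -47.944167, -78.193267
2. 38.173194, -110.856944
3. 8.551797, -178.596492
4. 30.109392, 21.508932
5. 80.203000, 99.431667
6. -41.497872, 43.721667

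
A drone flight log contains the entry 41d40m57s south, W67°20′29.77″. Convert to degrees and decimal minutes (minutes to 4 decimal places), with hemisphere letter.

φ: 40 + 57/60 = 40.950000′
λ: 20 + 29.77/60 = 20.496167′

41° 40.9500′ S, 67° 20.4962′ W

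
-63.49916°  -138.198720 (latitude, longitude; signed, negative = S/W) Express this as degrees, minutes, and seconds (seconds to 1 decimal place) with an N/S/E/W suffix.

63°29′57.0″ S, 138°11′55.4″ W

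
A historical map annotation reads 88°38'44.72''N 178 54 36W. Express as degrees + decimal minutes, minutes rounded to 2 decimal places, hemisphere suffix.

φ: 38 + 44.72/60 = 38.7453′
Lon: 54 + 36/60 = 54.6000′

88° 38.75′ N, 178° 54.60′ W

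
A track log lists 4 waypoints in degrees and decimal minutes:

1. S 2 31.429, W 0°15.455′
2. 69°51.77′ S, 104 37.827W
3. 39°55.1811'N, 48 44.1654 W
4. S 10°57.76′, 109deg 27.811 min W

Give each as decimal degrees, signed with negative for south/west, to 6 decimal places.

1. -2.523817, -0.257583
2. -69.862833, -104.630450
3. 39.919685, -48.736090
4. -10.962667, -109.463517

Point 1:
  Latitude: 31.429′ = 0.523817°; total 2.5238167
  S ⇒ negate
  Longitude: 15.455′ = 0.257583°; total 0.2575833
  W → negative
Point 2:
  Latitude: 51.77′ = 0.862833°; total 69.8628333
  S → negative
  Longitude: 104 + 37.827/60 = 104.6304500
  W → negative
Point 3:
  Latitude: 39 + 55.1811/60 = 39.9196850
  N ⇒ keep positive
  λ: 44.1654′ = 0.736090°; total 48.7360900
  W ⇒ negate
Point 4:
  φ: 57.76′ = 0.962667°; total 10.9626667
  hemisphere S, so the sign is −
  Longitude: 27.811′ = 0.463517°; total 109.4635167
  W → negative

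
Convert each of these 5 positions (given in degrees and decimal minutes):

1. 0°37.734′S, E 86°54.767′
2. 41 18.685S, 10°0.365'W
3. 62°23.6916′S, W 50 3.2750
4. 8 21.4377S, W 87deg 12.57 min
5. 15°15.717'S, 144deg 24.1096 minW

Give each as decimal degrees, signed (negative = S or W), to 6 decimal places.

Point 1:
  Latitude: 0 + 37.734/60 = 0.6289000
  S ⇒ negate
  λ: 86 + 54.767/60 = 86.9127833
  E ⇒ keep positive
Point 2:
  Latitude: 18.685′ = 0.311417°; total 41.3114167
  S → negative
  Longitude: 10 + 0.365/60 = 10.0060833
  W → negative
Point 3:
  Lat: 62 + 23.6916/60 = 62.3948600
  hemisphere S, so the sign is −
  Longitude: 50 + 3.275/60 = 50.0545833
  W ⇒ negate
Point 4:
  φ: 8 + 21.4377/60 = 8.3572950
  S ⇒ negate
  λ: 12.57′ = 0.209500°; total 87.2095000
  W ⇒ negate
Point 5:
  φ: 15 + 15.717/60 = 15.2619500
  S → negative
  Lon: 144 + 24.1096/60 = 144.4018267
  W ⇒ negate

1. -0.628900, 86.912783
2. -41.311417, -10.006083
3. -62.394860, -50.054583
4. -8.357295, -87.209500
5. -15.261950, -144.401827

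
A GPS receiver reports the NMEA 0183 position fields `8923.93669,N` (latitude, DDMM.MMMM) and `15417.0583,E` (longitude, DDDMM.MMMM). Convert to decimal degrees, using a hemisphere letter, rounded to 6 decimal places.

Lat: split at 2 digits → 89° and 23.93669′; 89 + 23.93669/60 = 89.3989448
Lon: split at 3 digits → 154° and 17.0583′; 154 + 17.0583/60 = 154.2843050

89.398945° N, 154.284305° E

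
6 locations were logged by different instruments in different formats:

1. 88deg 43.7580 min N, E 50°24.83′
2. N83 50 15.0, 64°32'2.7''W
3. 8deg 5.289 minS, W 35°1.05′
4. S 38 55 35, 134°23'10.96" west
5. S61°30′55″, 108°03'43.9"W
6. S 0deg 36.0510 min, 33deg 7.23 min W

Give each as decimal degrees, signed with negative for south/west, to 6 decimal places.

Point 1:
  Lat: 88 + 43.758/60 = 88.7293000
  N ⇒ keep positive
  Longitude: 24.83′ = 0.413833°; total 50.4138333
  E ⇒ keep positive
Point 2:
  Latitude: 83° + 50/60 + 15/3600 = 83 + 0.833333 + 0.004167 = 83.8375000
  N ⇒ keep positive
  λ: 64 + 32/60 + 2.7/3600 = 64.5340833
  hemisphere W, so the sign is −
Point 3:
  Lat: 8 + 5.289/60 = 8.0881500
  S → negative
  Longitude: 1.05′ = 0.017500°; total 35.0175000
  W → negative
Point 4:
  φ: 38 + 55/60 + 35/3600 = 38.9263889
  S → negative
  Lon: 134 + 23/60 + 10.96/3600 = 134.3863778
  W → negative
Point 5:
  Latitude: 61° + 30/60 + 55/3600 = 61 + 0.500000 + 0.015278 = 61.5152778
  hemisphere S, so the sign is −
  λ: 108 + 3/60 + 43.9/3600 = 108.0621944
  W ⇒ negate
Point 6:
  φ: 0 + 36.051/60 = 0.6008500
  S → negative
  Longitude: 33 + 7.23/60 = 33.1205000
  W → negative

1. 88.729300, 50.413833
2. 83.837500, -64.534083
3. -8.088150, -35.017500
4. -38.926389, -134.386378
5. -61.515278, -108.062194
6. -0.600850, -33.120500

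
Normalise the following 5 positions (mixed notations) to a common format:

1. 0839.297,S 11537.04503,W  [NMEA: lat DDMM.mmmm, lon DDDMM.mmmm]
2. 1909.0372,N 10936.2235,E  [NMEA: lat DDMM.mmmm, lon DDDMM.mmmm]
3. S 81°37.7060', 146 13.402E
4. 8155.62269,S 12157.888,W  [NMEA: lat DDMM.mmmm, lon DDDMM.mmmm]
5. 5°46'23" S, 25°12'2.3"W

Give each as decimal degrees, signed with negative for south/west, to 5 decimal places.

1. -8.65495, -115.61742
2. 19.15062, 109.60373
3. -81.62843, 146.22337
4. -81.92704, -121.96480
5. -5.77306, -25.20064

Point 1:
  Latitude: split at 2 digits → 08° and 39.297′; 8 + 39.297/60 = 8.654950
  S → negative
  Longitude: degrees = first 3 digits = 115, minutes = 37.04503; 115 + 37.04503/60 = 115.617417
  hemisphere W, so the sign is −
Point 2:
  Latitude: degrees = first 2 digits = 19, minutes = 9.0372; 19 + 9.0372/60 = 19.150620
  N → positive
  Lon: degrees = first 3 digits = 109, minutes = 36.2235; 109 + 36.2235/60 = 109.603725
  E → positive
Point 3:
  φ: 37.706′ = 0.628433°; total 81.628433
  S ⇒ negate
  Lon: 146 + 13.402/60 = 146.223367
  E → positive
Point 4:
  Latitude: degrees = first 2 digits = 81, minutes = 55.62269; 81 + 55.62269/60 = 81.927045
  S ⇒ negate
  Lon: degrees = first 3 digits = 121, minutes = 57.888; 121 + 57.888/60 = 121.964800
  W ⇒ negate
Point 5:
  Latitude: 46′ + 23″ = 46.38333′; 5 + 46.38333/60 = 5.773056
  S ⇒ negate
  λ: 25 + 12/60 + 2.3/3600 = 25.200639
  hemisphere W, so the sign is −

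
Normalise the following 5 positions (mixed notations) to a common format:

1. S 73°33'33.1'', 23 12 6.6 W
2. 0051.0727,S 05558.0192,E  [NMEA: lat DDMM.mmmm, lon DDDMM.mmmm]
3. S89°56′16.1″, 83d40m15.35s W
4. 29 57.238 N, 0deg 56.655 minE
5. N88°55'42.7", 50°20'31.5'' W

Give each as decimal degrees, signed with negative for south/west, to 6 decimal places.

Point 1:
  Lat: 73° + 33/60 + 33.1/3600 = 73 + 0.550000 + 0.009194 = 73.5591944
  S ⇒ negate
  λ: 12′ + 6.6″ = 12.11000′; 23 + 12.11000/60 = 23.2018333
  W ⇒ negate
Point 2:
  φ: degrees = first 2 digits = 0, minutes = 51.0727; 0 + 51.0727/60 = 0.8512117
  S ⇒ negate
  Longitude: degrees = first 3 digits = 55, minutes = 58.0192; 55 + 58.0192/60 = 55.9669867
  E ⇒ keep positive
Point 3:
  φ: 89° + 56/60 + 16.1/3600 = 89 + 0.933333 + 0.004472 = 89.9378056
  S ⇒ negate
  Longitude: 83° + 40/60 + 15.35/3600 = 83 + 0.666667 + 0.004264 = 83.6709306
  W → negative
Point 4:
  φ: 57.238′ = 0.953967°; total 29.9539667
  N → positive
  Lon: 56.655′ = 0.944250°; total 0.9442500
  E → positive
Point 5:
  Latitude: 88 + 55/60 + 42.7/3600 = 88.9285278
  N → positive
  Longitude: 20′ + 31.5″ = 20.52500′; 50 + 20.52500/60 = 50.3420833
  hemisphere W, so the sign is −

1. -73.559194, -23.201833
2. -0.851212, 55.966987
3. -89.937806, -83.670931
4. 29.953967, 0.944250
5. 88.928528, -50.342083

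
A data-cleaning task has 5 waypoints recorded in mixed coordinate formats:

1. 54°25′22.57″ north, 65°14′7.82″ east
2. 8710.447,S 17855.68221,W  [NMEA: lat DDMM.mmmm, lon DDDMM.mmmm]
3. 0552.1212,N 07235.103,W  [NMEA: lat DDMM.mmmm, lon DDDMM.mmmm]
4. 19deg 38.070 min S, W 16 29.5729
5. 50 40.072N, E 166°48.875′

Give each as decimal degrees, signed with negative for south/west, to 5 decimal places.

1. 54.42294, 65.23551
2. -87.17412, -178.92804
3. 5.86869, -72.58505
4. -19.63450, -16.49288
5. 50.66787, 166.81458

Point 1:
  φ: 54 + 25/60 + 22.57/3600 = 54.422936
  N → positive
  λ: 65° + 14/60 + 7.82/3600 = 65 + 0.233333 + 0.002172 = 65.235506
  E → positive
Point 2:
  Latitude: split at 2 digits → 87° and 10.447′; 87 + 10.447/60 = 87.174117
  S → negative
  Longitude: degrees = first 3 digits = 178, minutes = 55.68221; 178 + 55.68221/60 = 178.928037
  W → negative
Point 3:
  Latitude: split at 2 digits → 05° and 52.1212′; 5 + 52.1212/60 = 5.868687
  N ⇒ keep positive
  Lon: split at 3 digits → 072° and 35.103′; 72 + 35.103/60 = 72.585050
  W → negative
Point 4:
  Lat: 38.07′ = 0.634500°; total 19.634500
  S → negative
  λ: 29.5729′ = 0.492882°; total 16.492882
  W ⇒ negate
Point 5:
  Lat: 50 + 40.072/60 = 50.667867
  N ⇒ keep positive
  λ: 166 + 48.875/60 = 166.814583
  E ⇒ keep positive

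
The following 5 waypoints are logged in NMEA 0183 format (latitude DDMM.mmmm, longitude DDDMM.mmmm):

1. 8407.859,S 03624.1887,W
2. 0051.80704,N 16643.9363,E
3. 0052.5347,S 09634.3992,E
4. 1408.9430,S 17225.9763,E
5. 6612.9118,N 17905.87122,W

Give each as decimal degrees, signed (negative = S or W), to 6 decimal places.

Point 1:
  φ: split at 2 digits → 84° and 7.859′; 84 + 7.859/60 = 84.1309833
  S → negative
  λ: degrees = first 3 digits = 36, minutes = 24.1887; 36 + 24.1887/60 = 36.4031450
  W → negative
Point 2:
  φ: split at 2 digits → 00° and 51.80704′; 0 + 51.80704/60 = 0.8634507
  N → positive
  Lon: degrees = first 3 digits = 166, minutes = 43.9363; 166 + 43.9363/60 = 166.7322717
  E → positive
Point 3:
  Lat: degrees = first 2 digits = 0, minutes = 52.5347; 0 + 52.5347/60 = 0.8755783
  S ⇒ negate
  Longitude: split at 3 digits → 096° and 34.3992′; 96 + 34.3992/60 = 96.5733200
  E → positive
Point 4:
  φ: split at 2 digits → 14° and 8.943′; 14 + 8.943/60 = 14.1490500
  S → negative
  λ: split at 3 digits → 172° and 25.9763′; 172 + 25.9763/60 = 172.4329383
  E ⇒ keep positive
Point 5:
  φ: split at 2 digits → 66° and 12.9118′; 66 + 12.9118/60 = 66.2151967
  N ⇒ keep positive
  λ: split at 3 digits → 179° and 5.87122′; 179 + 5.87122/60 = 179.0978537
  W ⇒ negate

1. -84.130983, -36.403145
2. 0.863451, 166.732272
3. -0.875578, 96.573320
4. -14.149050, 172.432938
5. 66.215197, -179.097854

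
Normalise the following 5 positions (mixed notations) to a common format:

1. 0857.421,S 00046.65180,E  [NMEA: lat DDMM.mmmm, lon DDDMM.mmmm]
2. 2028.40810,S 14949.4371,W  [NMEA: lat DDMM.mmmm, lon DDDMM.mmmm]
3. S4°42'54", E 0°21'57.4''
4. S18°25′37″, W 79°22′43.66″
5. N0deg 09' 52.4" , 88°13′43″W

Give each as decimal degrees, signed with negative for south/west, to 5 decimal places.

Point 1:
  φ: degrees = first 2 digits = 8, minutes = 57.421; 8 + 57.421/60 = 8.957017
  S → negative
  Lon: split at 3 digits → 000° and 46.6518′; 0 + 46.6518/60 = 0.777530
  E → positive
Point 2:
  Latitude: degrees = first 2 digits = 20, minutes = 28.4081; 20 + 28.4081/60 = 20.473468
  S ⇒ negate
  Lon: degrees = first 3 digits = 149, minutes = 49.4371; 149 + 49.4371/60 = 149.823952
  hemisphere W, so the sign is −
Point 3:
  Latitude: 4° + 42/60 + 54/3600 = 4 + 0.700000 + 0.015000 = 4.715000
  S → negative
  Longitude: 21′ + 57.4″ = 21.95667′; 0 + 21.95667/60 = 0.365944
  E → positive
Point 4:
  Latitude: 25′ + 37″ = 25.61667′; 18 + 25.61667/60 = 18.426944
  S ⇒ negate
  λ: 79° + 22/60 + 43.66/3600 = 79 + 0.366667 + 0.012128 = 79.378794
  W ⇒ negate
Point 5:
  Latitude: 9′ + 52.4″ = 9.87333′; 0 + 9.87333/60 = 0.164556
  N ⇒ keep positive
  Longitude: 88 + 13/60 + 43/3600 = 88.228611
  W → negative

1. -8.95702, 0.77753
2. -20.47347, -149.82395
3. -4.71500, 0.36594
4. -18.42694, -79.37879
5. 0.16456, -88.22861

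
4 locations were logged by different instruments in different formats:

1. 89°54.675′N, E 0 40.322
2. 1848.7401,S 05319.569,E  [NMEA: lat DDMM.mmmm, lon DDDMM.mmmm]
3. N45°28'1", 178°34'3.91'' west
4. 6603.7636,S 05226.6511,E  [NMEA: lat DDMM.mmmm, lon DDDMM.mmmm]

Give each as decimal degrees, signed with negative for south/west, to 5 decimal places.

Point 1:
  Lat: 89 + 54.675/60 = 89.911250
  N → positive
  λ: 0 + 40.322/60 = 0.672033
  E → positive
Point 2:
  φ: split at 2 digits → 18° and 48.7401′; 18 + 48.7401/60 = 18.812335
  hemisphere S, so the sign is −
  Longitude: degrees = first 3 digits = 53, minutes = 19.569; 53 + 19.569/60 = 53.326150
  E → positive
Point 3:
  φ: 45° + 28/60 + 1/3600 = 45 + 0.466667 + 0.000278 = 45.466944
  N ⇒ keep positive
  λ: 178° + 34/60 + 3.91/3600 = 178 + 0.566667 + 0.001086 = 178.567753
  hemisphere W, so the sign is −
Point 4:
  Lat: degrees = first 2 digits = 66, minutes = 3.7636; 66 + 3.7636/60 = 66.062727
  S ⇒ negate
  Lon: degrees = first 3 digits = 52, minutes = 26.6511; 52 + 26.6511/60 = 52.444185
  E ⇒ keep positive

1. 89.91125, 0.67203
2. -18.81234, 53.32615
3. 45.46694, -178.56775
4. -66.06273, 52.44419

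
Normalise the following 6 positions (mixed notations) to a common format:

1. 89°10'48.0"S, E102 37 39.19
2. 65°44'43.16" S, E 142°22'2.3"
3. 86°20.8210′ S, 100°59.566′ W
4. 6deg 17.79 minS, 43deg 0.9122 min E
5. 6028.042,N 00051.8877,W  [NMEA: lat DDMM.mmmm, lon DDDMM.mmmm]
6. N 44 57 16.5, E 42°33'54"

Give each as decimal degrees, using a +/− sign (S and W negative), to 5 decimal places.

1. -89.18000, 102.62755
2. -65.74532, 142.36731
3. -86.34702, -100.99277
4. -6.29650, 43.01520
5. 60.46737, -0.86480
6. 44.95458, 42.56500

Point 1:
  φ: 89° + 10/60 + 48/3600 = 89 + 0.166667 + 0.013333 = 89.180000
  S → negative
  Longitude: 37′ + 39.19″ = 37.65317′; 102 + 37.65317/60 = 102.627553
  E → positive
Point 2:
  φ: 65 + 44/60 + 43.16/3600 = 65.745322
  S → negative
  λ: 142° + 22/60 + 2.3/3600 = 142 + 0.366667 + 0.000639 = 142.367306
  E → positive
Point 3:
  Lat: 86 + 20.821/60 = 86.347017
  S ⇒ negate
  Lon: 59.566′ = 0.992767°; total 100.992767
  hemisphere W, so the sign is −
Point 4:
  Lat: 6 + 17.79/60 = 6.296500
  S ⇒ negate
  Lon: 43 + 0.9122/60 = 43.015203
  E ⇒ keep positive
Point 5:
  φ: degrees = first 2 digits = 60, minutes = 28.042; 60 + 28.042/60 = 60.467367
  N → positive
  Longitude: degrees = first 3 digits = 0, minutes = 51.8877; 0 + 51.8877/60 = 0.864795
  W → negative
Point 6:
  Latitude: 44° + 57/60 + 16.5/3600 = 44 + 0.950000 + 0.004583 = 44.954583
  N → positive
  λ: 33′ + 54″ = 33.90000′; 42 + 33.90000/60 = 42.565000
  E ⇒ keep positive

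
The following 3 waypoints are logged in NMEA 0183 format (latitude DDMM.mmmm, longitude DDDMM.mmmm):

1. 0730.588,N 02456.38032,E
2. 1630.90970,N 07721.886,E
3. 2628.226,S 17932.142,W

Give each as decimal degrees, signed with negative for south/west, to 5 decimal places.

Point 1:
  Latitude: split at 2 digits → 07° and 30.588′; 7 + 30.588/60 = 7.509800
  N → positive
  Longitude: degrees = first 3 digits = 24, minutes = 56.38032; 24 + 56.38032/60 = 24.939672
  E ⇒ keep positive
Point 2:
  Latitude: degrees = first 2 digits = 16, minutes = 30.9097; 16 + 30.9097/60 = 16.515162
  N → positive
  Lon: split at 3 digits → 077° and 21.886′; 77 + 21.886/60 = 77.364767
  E ⇒ keep positive
Point 3:
  Lat: degrees = first 2 digits = 26, minutes = 28.226; 26 + 28.226/60 = 26.470433
  hemisphere S, so the sign is −
  Longitude: degrees = first 3 digits = 179, minutes = 32.142; 179 + 32.142/60 = 179.535700
  hemisphere W, so the sign is −

1. 7.50980, 24.93967
2. 16.51516, 77.36477
3. -26.47043, -179.53570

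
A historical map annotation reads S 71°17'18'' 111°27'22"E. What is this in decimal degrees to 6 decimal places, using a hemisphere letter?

Latitude: 17′ + 18″ = 17.30000′; 71 + 17.30000/60 = 71.2883333
Longitude: 111° + 27/60 + 22/3600 = 111 + 0.450000 + 0.006111 = 111.4561111

71.288333° S, 111.456111° E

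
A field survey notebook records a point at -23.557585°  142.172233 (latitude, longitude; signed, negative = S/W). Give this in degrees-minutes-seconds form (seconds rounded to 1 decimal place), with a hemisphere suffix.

23°33′27.3″ S, 142°10′20.0″ E

Latitude is negative → S; |value| = 23.557585
φ: 0.557585° → 33.45510′; 0.45510 × 60 = 27.306″
λ: whole degrees 142; 10.33398′ → 10′ and 20.039″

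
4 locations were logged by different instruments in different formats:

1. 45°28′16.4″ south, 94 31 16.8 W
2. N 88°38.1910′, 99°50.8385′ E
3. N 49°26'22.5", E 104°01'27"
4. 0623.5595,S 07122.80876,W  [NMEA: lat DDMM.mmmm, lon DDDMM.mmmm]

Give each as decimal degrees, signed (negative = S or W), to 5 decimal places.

Point 1:
  φ: 28′ + 16.4″ = 28.27333′; 45 + 28.27333/60 = 45.471222
  hemisphere S, so the sign is −
  λ: 31′ + 16.8″ = 31.28000′; 94 + 31.28000/60 = 94.521333
  W ⇒ negate
Point 2:
  Latitude: 88 + 38.191/60 = 88.636517
  N → positive
  λ: 99 + 50.8385/60 = 99.847308
  E ⇒ keep positive
Point 3:
  Latitude: 26′ + 22.5″ = 26.37500′; 49 + 26.37500/60 = 49.439583
  N ⇒ keep positive
  Longitude: 104 + 1/60 + 27/3600 = 104.024167
  E → positive
Point 4:
  Lat: degrees = first 2 digits = 6, minutes = 23.5595; 6 + 23.5595/60 = 6.392658
  hemisphere S, so the sign is −
  Longitude: degrees = first 3 digits = 71, minutes = 22.80876; 71 + 22.80876/60 = 71.380146
  W → negative

1. -45.47122, -94.52133
2. 88.63652, 99.84731
3. 49.43958, 104.02417
4. -6.39266, -71.38015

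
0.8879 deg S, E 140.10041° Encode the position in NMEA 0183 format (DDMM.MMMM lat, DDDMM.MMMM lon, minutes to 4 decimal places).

0053.2740,S / 14006.0246,E

Latitude: minutes = (0.887900 − 0) × 60 = 53.274000
Longitude: 140° + 0.100410 × 60 = 140° 6.024600′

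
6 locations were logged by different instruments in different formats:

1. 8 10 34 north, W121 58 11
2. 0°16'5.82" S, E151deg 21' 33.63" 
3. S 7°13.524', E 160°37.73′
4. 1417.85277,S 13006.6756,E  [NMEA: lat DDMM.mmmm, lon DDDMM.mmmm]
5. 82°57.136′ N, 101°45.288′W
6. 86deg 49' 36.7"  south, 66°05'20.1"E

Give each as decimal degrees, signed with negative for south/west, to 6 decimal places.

Point 1:
  Lat: 8° + 10/60 + 34/3600 = 8 + 0.166667 + 0.009444 = 8.1761111
  N ⇒ keep positive
  Lon: 58′ + 11″ = 58.18333′; 121 + 58.18333/60 = 121.9697222
  hemisphere W, so the sign is −
Point 2:
  Lat: 0° + 16/60 + 5.82/3600 = 0 + 0.266667 + 0.001617 = 0.2682833
  hemisphere S, so the sign is −
  λ: 21′ + 33.63″ = 21.56050′; 151 + 21.56050/60 = 151.3593417
  E ⇒ keep positive
Point 3:
  Lat: 13.524′ = 0.225400°; total 7.2254000
  hemisphere S, so the sign is −
  Lon: 37.73′ = 0.628833°; total 160.6288333
  E ⇒ keep positive
Point 4:
  Latitude: split at 2 digits → 14° and 17.85277′; 14 + 17.85277/60 = 14.2975462
  hemisphere S, so the sign is −
  λ: degrees = first 3 digits = 130, minutes = 6.6756; 130 + 6.6756/60 = 130.1112600
  E ⇒ keep positive
Point 5:
  Latitude: 57.136′ = 0.952267°; total 82.9522667
  N ⇒ keep positive
  Longitude: 45.288′ = 0.754800°; total 101.7548000
  hemisphere W, so the sign is −
Point 6:
  Lat: 86 + 49/60 + 36.7/3600 = 86.8268611
  S ⇒ negate
  Lon: 66 + 5/60 + 20.1/3600 = 66.0889167
  E ⇒ keep positive

1. 8.176111, -121.969722
2. -0.268283, 151.359342
3. -7.225400, 160.628833
4. -14.297546, 130.111260
5. 82.952267, -101.754800
6. -86.826861, 66.088917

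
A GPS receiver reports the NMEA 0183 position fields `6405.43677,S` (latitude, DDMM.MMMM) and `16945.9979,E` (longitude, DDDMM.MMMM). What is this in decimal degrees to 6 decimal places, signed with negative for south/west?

-64.090613, 169.766632

φ: degrees = first 2 digits = 64, minutes = 5.43677; 64 + 5.43677/60 = 64.0906128
S ⇒ negate
λ: split at 3 digits → 169° and 45.9979′; 169 + 45.9979/60 = 169.7666317
E ⇒ keep positive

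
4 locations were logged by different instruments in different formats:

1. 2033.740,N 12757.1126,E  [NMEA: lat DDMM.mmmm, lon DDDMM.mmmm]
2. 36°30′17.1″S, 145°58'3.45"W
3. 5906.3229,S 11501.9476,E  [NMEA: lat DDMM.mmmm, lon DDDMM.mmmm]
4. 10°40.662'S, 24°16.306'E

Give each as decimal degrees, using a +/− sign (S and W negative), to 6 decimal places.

1. 20.562333, 127.951877
2. -36.504750, -145.967625
3. -59.105382, 115.032460
4. -10.677700, 24.271767

Point 1:
  Lat: degrees = first 2 digits = 20, minutes = 33.74; 20 + 33.74/60 = 20.5623333
  N ⇒ keep positive
  Longitude: split at 3 digits → 127° and 57.1126′; 127 + 57.1126/60 = 127.9518767
  E ⇒ keep positive
Point 2:
  Lat: 30′ + 17.1″ = 30.28500′; 36 + 30.28500/60 = 36.5047500
  S → negative
  Longitude: 58′ + 3.45″ = 58.05750′; 145 + 58.05750/60 = 145.9676250
  W ⇒ negate
Point 3:
  φ: degrees = first 2 digits = 59, minutes = 6.3229; 59 + 6.3229/60 = 59.1053817
  hemisphere S, so the sign is −
  λ: split at 3 digits → 115° and 1.9476′; 115 + 1.9476/60 = 115.0324600
  E → positive
Point 4:
  Latitude: 40.662′ = 0.677700°; total 10.6777000
  S ⇒ negate
  λ: 16.306′ = 0.271767°; total 24.2717667
  E ⇒ keep positive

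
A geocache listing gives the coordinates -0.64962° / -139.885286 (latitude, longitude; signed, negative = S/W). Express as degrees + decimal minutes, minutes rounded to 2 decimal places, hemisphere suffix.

Latitude is negative → S; |value| = 0.649620
Lat: fractional part 0.649620 → 38.9772 minutes
Longitude is negative → W; |value| = 139.885286
λ: fractional part 0.885286 → 53.1172 minutes

0° 38.98′ S, 139° 53.12′ W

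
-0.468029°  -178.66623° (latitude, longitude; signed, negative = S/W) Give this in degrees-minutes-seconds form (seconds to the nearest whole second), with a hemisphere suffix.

0°28′5″ S, 178°39′58″ W

Latitude is negative → S; |value| = 0.468029
Latitude: 0.468029° → 28.08174′; 0.08174 × 60 = 4.90″
Longitude is negative → W; |value| = 178.666230
Lon: 0.666230 × 60 = 39.97380′ → 39′, remainder × 60 = 58.43″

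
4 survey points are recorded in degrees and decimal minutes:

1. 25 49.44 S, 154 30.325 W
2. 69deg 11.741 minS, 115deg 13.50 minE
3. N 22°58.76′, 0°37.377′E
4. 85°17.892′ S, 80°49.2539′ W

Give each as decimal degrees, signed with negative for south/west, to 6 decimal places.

Point 1:
  φ: 49.44′ = 0.824000°; total 25.8240000
  S → negative
  Longitude: 30.325′ = 0.505417°; total 154.5054167
  W ⇒ negate
Point 2:
  Latitude: 69 + 11.741/60 = 69.1956833
  S → negative
  λ: 115 + 13.5/60 = 115.2250000
  E → positive
Point 3:
  φ: 22 + 58.76/60 = 22.9793333
  N → positive
  λ: 0 + 37.377/60 = 0.6229500
  E → positive
Point 4:
  Latitude: 17.892′ = 0.298200°; total 85.2982000
  S ⇒ negate
  Longitude: 49.2539′ = 0.820898°; total 80.8208983
  W ⇒ negate

1. -25.824000, -154.505417
2. -69.195683, 115.225000
3. 22.979333, 0.622950
4. -85.298200, -80.820898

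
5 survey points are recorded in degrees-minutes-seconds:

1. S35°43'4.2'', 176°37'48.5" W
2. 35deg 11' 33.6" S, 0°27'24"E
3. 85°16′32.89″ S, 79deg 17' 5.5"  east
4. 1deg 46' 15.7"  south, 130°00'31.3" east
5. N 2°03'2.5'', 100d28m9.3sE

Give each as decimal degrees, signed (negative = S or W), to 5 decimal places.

Point 1:
  Lat: 43′ + 4.2″ = 43.07000′; 35 + 43.07000/60 = 35.717833
  S → negative
  Lon: 176 + 37/60 + 48.5/3600 = 176.630139
  W ⇒ negate
Point 2:
  φ: 11′ + 33.6″ = 11.56000′; 35 + 11.56000/60 = 35.192667
  hemisphere S, so the sign is −
  Lon: 0 + 27/60 + 24/3600 = 0.456667
  E → positive
Point 3:
  φ: 85° + 16/60 + 32.89/3600 = 85 + 0.266667 + 0.009136 = 85.275803
  S → negative
  λ: 79° + 17/60 + 5.5/3600 = 79 + 0.283333 + 0.001528 = 79.284861
  E → positive
Point 4:
  Latitude: 46′ + 15.7″ = 46.26167′; 1 + 46.26167/60 = 1.771028
  S → negative
  λ: 130° + 0/60 + 31.3/3600 = 130 + 0.000000 + 0.008694 = 130.008694
  E → positive
Point 5:
  Latitude: 2 + 3/60 + 2.5/3600 = 2.050694
  N → positive
  Longitude: 100° + 28/60 + 9.3/3600 = 100 + 0.466667 + 0.002583 = 100.469250
  E → positive

1. -35.71783, -176.63014
2. -35.19267, 0.45667
3. -85.27580, 79.28486
4. -1.77103, 130.00869
5. 2.05069, 100.46925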